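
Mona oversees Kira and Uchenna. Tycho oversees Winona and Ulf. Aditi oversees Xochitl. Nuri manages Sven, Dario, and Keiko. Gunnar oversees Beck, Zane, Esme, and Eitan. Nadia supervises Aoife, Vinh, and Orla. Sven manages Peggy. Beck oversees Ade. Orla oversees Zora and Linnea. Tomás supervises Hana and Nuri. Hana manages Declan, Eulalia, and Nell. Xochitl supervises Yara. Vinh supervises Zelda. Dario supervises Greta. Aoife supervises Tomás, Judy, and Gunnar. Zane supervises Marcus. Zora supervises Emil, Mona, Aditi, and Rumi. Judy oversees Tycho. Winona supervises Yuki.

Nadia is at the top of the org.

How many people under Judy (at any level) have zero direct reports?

The people in Judy's organization with no one reporting to them are Yuki, Ulf. That is 2.

2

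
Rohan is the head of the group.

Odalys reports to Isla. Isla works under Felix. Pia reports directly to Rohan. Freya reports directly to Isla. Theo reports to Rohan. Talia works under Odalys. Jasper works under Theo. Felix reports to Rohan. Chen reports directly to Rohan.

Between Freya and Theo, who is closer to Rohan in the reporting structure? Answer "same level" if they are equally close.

Theo

Freya is 3 levels below Rohan; Theo is 1. Theo is higher.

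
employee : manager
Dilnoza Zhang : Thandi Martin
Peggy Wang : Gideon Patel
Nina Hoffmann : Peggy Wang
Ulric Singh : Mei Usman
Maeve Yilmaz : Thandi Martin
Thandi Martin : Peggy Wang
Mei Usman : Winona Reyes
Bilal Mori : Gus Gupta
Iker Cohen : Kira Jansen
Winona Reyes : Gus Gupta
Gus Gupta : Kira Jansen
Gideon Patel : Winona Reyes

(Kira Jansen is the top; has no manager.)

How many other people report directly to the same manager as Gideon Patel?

Gideon Patel reports to Winona Reyes. Winona Reyes's other direct reports are Mei Usman — 1 peer.

1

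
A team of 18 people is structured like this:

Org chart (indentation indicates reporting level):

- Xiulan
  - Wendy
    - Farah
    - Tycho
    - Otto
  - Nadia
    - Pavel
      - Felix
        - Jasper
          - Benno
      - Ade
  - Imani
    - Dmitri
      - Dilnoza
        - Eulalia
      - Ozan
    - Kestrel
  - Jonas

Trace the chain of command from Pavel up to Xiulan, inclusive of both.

Pavel reports to Nadia. Nadia reports to Xiulan. Xiulan is at the top.

Pavel -> Nadia -> Xiulan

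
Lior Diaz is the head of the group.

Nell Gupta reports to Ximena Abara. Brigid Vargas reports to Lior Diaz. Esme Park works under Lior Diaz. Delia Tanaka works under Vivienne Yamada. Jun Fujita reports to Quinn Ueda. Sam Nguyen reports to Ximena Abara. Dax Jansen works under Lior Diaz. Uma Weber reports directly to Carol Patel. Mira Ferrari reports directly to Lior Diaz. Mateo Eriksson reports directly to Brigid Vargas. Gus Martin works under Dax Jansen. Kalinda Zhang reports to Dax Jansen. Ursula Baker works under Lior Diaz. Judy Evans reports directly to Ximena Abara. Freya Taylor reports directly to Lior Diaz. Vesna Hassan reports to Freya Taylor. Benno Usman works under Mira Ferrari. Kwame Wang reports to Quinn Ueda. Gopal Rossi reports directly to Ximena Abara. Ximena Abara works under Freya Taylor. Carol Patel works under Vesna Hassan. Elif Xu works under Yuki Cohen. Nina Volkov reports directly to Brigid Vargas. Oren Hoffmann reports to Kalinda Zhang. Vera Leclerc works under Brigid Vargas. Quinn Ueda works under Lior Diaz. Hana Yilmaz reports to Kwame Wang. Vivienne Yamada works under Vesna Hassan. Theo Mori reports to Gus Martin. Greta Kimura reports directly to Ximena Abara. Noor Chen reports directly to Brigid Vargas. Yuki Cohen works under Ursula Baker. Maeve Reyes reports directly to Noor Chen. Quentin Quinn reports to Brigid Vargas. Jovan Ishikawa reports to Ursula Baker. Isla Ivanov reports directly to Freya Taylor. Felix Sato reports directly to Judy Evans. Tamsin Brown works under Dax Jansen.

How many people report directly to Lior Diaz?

7

Lior Diaz directly manages Freya Taylor, Dax Jansen, Mira Ferrari, Brigid Vargas, Quinn Ueda, Esme Park, Ursula Baker. That is 7 direct reports.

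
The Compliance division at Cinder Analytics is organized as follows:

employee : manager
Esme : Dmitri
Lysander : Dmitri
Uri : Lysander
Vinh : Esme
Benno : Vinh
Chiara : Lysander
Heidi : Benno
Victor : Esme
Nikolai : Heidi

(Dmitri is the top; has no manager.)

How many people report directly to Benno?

Benno directly manages Heidi. That is 1 direct report.

1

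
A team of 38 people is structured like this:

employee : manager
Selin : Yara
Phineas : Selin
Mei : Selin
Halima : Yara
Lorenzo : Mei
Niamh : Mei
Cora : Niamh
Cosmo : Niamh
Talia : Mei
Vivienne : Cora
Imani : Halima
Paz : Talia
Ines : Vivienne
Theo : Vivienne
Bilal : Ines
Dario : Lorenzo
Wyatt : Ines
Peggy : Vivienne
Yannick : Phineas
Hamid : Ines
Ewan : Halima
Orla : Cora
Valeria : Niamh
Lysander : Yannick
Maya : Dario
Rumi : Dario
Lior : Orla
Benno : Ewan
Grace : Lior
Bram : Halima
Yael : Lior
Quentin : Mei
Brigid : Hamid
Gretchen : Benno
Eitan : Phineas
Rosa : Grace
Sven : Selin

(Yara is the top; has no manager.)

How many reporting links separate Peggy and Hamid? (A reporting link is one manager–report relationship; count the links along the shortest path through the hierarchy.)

3

Peggy is 1 level below Vivienne, and Hamid is 2 levels below Vivienne (their lowest common manager). The shortest path runs up from Peggy to Vivienne and back down to Hamid: 1 + 2 = 3 links.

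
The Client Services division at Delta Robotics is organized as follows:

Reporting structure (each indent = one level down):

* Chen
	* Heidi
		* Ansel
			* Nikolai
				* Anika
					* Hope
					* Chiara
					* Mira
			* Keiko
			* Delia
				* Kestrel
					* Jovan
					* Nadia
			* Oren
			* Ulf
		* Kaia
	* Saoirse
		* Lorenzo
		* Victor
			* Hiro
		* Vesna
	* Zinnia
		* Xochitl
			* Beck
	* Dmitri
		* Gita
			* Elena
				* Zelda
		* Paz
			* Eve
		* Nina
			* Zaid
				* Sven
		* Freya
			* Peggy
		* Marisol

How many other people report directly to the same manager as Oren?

Oren reports to Ansel. Ansel's other direct reports are Nikolai, Keiko, Delia, Ulf — 4 peers.

4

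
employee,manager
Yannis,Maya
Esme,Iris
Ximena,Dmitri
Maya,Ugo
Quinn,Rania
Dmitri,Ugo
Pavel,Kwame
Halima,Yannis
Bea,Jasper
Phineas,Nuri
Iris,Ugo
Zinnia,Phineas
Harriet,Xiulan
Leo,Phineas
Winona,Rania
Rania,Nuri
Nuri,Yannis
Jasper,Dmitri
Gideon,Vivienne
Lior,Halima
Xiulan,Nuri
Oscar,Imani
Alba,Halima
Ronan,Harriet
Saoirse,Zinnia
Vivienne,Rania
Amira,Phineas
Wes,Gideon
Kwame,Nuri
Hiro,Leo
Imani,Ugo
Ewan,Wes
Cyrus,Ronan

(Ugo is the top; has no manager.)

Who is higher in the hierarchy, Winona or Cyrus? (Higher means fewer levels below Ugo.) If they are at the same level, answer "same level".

Winona

Winona is 5 levels below Ugo; Cyrus is 7. Winona is higher.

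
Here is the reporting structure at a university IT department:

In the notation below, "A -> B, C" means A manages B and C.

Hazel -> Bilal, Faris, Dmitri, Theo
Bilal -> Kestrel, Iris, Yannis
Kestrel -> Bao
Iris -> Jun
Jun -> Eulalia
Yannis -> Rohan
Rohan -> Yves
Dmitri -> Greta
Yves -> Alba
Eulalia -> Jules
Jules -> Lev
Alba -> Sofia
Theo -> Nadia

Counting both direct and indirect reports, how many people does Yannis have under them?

4

Yannis directly manages Rohan. Under Rohan: Yves, Alba, Sofia (3). That's 4 in total.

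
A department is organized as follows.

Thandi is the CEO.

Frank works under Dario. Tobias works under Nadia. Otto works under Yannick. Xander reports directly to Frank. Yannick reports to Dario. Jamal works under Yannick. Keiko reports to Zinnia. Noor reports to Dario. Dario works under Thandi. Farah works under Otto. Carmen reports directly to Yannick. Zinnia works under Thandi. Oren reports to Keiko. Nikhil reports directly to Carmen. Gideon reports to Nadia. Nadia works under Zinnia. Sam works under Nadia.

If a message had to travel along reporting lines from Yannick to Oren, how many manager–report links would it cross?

5

Yannick is 2 levels below Thandi, and Oren is 3 levels below Thandi (their lowest common manager). The shortest path runs up from Yannick to Thandi and back down to Oren: 2 + 3 = 5 links.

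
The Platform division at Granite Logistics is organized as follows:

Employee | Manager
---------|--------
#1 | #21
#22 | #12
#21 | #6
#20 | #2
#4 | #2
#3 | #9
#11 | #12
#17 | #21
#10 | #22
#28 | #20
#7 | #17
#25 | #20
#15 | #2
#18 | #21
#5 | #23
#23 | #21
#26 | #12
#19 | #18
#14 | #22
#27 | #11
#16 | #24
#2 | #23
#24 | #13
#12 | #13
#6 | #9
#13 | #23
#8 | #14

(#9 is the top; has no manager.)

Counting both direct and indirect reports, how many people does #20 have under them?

2

#20 directly manages #28, #25. #28 has no reports. #25 has no reports. So #20's organization is 2 direct reports plus everyone under them: 1 + 1 = 2.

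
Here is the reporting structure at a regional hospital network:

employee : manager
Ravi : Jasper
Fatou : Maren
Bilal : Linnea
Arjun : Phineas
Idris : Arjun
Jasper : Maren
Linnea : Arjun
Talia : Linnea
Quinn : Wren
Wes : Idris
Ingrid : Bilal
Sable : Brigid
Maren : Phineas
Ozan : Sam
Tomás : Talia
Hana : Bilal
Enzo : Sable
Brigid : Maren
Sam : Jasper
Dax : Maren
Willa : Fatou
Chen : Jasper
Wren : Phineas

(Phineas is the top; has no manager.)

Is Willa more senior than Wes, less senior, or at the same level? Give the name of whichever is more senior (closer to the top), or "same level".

same level

Both Willa and Wes are 3 levels below Phineas.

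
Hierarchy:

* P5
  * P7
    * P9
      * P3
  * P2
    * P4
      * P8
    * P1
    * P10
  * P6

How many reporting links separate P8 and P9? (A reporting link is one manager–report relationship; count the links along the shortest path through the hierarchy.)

5

P8 is 3 levels below P5, and P9 is 2 levels below P5 (their lowest common manager). The shortest path runs up from P8 to P5 and back down to P9: 3 + 2 = 5 links.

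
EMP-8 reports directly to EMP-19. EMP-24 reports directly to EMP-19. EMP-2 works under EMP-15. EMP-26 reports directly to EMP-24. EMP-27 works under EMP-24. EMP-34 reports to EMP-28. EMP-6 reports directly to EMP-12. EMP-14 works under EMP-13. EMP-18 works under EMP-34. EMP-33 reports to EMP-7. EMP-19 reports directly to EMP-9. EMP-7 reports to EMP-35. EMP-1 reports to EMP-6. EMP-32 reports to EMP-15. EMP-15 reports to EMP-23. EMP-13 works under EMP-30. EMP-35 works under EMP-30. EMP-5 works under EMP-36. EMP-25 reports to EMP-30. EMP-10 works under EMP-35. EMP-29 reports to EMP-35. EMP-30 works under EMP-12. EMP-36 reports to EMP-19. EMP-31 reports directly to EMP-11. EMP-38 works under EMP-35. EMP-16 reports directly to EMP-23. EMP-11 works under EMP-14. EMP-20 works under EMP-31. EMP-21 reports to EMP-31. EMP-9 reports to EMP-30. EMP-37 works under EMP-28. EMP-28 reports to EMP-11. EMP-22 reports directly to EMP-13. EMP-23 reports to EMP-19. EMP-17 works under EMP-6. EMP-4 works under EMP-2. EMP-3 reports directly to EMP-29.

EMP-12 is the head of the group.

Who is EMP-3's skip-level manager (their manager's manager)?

EMP-35

EMP-3 reports to EMP-29, and EMP-29 reports to EMP-35. So EMP-3's skip-level manager is EMP-35.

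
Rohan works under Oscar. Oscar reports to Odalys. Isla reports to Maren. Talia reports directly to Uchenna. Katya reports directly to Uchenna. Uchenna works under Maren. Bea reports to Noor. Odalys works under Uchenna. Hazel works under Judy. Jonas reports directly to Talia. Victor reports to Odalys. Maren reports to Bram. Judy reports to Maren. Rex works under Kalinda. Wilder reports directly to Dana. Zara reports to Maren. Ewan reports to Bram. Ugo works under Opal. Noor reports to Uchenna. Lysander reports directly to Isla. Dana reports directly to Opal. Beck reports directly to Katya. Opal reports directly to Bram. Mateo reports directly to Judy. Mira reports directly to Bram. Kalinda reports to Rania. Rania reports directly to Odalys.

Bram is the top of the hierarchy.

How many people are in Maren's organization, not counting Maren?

20

Maren directly manages Zara, Uchenna, Judy, Isla. Zara has no reports. Under Uchenna: Talia, Jonas, Noor, Bea, Katya, Beck, Odalys, Rania, Kalinda, Rex, Victor, Oscar, Rohan (13). Under Judy: Mateo, Hazel (2). Under Isla: Lysander (1). So Maren's organization is 4 direct reports plus everyone under them: 1 + 14 + 3 + 2 = 20.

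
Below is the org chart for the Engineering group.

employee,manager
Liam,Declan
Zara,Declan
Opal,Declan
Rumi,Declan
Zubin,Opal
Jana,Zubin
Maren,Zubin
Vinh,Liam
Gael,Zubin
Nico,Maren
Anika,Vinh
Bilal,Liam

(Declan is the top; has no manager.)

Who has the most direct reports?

Declan

Direct-report counts: Declan has 4; Opal has 1; Zubin has 3; Maren has 1; Liam has 2; Vinh has 1. The largest is 4, held by Declan.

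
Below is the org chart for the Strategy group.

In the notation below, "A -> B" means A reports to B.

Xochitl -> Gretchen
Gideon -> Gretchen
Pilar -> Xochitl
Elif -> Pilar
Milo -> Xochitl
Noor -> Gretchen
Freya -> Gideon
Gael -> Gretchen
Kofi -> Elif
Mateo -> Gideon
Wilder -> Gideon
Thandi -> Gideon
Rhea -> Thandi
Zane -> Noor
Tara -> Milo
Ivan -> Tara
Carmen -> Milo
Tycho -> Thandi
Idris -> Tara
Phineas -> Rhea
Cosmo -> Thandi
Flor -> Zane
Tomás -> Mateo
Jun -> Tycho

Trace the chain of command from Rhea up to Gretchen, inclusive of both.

Rhea reports to Thandi. Thandi reports to Gideon. Gideon reports to Gretchen. Gretchen is at the top.

Rhea -> Thandi -> Gideon -> Gretchen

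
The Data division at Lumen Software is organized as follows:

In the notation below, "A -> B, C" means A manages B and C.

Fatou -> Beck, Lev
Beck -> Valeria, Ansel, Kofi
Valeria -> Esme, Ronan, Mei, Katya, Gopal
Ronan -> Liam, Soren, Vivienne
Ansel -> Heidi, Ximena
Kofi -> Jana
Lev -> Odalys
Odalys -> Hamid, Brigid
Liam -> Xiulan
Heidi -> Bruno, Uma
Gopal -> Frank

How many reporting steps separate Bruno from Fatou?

4

Chain from Bruno up to Fatou: Bruno → Heidi → Ansel → Beck → Fatou. That is 4 steps up, so Bruno is 4 levels below Fatou.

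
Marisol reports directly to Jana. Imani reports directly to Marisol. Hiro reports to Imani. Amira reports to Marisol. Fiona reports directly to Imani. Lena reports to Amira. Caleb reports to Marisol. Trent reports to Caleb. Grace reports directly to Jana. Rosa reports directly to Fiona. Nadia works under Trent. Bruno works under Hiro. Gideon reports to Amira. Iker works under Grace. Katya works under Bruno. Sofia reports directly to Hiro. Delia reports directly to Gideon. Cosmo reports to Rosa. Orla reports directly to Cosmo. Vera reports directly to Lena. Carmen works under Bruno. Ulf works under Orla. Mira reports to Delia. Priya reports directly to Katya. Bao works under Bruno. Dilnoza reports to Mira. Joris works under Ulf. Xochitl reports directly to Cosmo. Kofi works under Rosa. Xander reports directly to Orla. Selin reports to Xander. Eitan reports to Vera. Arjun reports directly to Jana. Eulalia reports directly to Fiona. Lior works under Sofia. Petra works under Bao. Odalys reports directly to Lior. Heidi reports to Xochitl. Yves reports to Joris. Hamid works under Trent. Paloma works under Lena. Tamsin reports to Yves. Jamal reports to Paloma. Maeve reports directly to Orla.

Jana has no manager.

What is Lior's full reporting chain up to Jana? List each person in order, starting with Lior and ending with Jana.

Lior reports to Sofia. Sofia reports to Hiro. Hiro reports to Imani. Imani reports to Marisol. Marisol reports to Jana. Jana is at the top.

Lior -> Sofia -> Hiro -> Imani -> Marisol -> Jana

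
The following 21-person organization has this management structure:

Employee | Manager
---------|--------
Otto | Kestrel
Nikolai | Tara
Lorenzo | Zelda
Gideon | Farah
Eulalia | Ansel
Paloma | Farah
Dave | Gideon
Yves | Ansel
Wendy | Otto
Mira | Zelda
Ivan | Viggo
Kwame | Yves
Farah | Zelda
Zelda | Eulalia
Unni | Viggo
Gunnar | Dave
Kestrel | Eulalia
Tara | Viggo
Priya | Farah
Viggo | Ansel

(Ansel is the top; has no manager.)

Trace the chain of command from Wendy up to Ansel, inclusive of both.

Wendy reports to Otto. Otto reports to Kestrel. Kestrel reports to Eulalia. Eulalia reports to Ansel. Ansel is at the top.

Wendy -> Otto -> Kestrel -> Eulalia -> Ansel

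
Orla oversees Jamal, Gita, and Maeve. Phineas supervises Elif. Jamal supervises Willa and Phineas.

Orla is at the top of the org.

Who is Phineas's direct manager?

Phineas reports directly to Jamal.

Jamal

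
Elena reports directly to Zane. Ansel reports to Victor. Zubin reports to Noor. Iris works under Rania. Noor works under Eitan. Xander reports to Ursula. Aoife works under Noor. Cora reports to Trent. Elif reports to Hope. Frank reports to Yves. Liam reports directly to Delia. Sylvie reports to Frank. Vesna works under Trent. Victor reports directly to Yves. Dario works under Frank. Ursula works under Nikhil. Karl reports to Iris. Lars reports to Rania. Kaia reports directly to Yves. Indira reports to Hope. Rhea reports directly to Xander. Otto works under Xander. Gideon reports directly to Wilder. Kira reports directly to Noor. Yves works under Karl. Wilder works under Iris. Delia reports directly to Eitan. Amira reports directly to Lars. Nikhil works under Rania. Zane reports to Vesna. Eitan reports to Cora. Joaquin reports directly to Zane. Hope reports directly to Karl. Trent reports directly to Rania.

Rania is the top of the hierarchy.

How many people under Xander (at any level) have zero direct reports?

The people in Xander's organization with no one reporting to them are Rhea, Otto. That is 2.

2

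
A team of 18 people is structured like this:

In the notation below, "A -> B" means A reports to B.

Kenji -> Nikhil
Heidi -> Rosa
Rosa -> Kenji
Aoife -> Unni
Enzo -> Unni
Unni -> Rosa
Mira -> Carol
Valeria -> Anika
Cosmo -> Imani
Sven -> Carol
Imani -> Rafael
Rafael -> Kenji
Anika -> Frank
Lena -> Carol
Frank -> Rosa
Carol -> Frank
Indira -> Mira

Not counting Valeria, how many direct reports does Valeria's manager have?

0

Valeria reports to Anika, and Anika has no other direct reports. Valeria has 0 peers.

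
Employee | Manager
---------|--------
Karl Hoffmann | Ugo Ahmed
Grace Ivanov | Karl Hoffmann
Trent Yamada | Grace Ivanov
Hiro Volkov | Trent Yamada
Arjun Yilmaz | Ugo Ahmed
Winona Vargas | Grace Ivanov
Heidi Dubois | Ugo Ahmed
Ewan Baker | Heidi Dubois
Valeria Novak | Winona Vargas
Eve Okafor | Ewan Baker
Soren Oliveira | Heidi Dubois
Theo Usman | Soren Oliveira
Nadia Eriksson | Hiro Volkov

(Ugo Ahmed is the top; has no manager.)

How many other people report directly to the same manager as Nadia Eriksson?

Nadia Eriksson reports to Hiro Volkov, and Hiro Volkov has no other direct reports. Nadia Eriksson has 0 peers.

0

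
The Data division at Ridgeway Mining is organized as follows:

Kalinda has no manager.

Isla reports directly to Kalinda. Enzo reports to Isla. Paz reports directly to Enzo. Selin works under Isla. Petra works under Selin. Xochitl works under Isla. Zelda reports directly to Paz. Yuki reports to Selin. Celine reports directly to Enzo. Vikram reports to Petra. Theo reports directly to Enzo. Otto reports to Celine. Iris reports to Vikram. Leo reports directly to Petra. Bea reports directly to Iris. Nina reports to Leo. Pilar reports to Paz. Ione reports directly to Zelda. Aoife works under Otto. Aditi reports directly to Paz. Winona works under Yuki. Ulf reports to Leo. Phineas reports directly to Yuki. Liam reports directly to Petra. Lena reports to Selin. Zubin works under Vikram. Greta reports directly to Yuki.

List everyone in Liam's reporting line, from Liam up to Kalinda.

Liam reports to Petra. Petra reports to Selin. Selin reports to Isla. Isla reports to Kalinda. Kalinda is at the top.

Liam -> Petra -> Selin -> Isla -> Kalinda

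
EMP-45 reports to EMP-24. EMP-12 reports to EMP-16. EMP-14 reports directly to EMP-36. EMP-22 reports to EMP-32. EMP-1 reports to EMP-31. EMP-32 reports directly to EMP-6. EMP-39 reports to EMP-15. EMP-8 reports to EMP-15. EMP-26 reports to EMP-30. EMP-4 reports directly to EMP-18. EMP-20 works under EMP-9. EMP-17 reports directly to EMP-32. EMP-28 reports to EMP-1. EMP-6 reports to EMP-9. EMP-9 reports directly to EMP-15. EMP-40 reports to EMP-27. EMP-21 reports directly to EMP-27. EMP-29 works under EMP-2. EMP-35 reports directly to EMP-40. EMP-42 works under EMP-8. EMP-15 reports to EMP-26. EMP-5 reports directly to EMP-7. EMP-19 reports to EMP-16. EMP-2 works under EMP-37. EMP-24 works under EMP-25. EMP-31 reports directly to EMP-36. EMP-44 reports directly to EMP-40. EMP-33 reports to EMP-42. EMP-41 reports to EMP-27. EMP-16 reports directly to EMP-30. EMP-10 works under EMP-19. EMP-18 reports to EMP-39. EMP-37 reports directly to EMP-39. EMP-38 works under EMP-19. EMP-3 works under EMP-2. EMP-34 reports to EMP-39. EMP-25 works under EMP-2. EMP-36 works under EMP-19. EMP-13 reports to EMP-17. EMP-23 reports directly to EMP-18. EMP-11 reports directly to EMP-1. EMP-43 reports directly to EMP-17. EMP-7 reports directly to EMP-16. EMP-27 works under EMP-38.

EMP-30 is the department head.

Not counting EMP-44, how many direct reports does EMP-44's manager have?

1

EMP-44 reports to EMP-40. EMP-40's other direct reports are EMP-35 — 1 peer.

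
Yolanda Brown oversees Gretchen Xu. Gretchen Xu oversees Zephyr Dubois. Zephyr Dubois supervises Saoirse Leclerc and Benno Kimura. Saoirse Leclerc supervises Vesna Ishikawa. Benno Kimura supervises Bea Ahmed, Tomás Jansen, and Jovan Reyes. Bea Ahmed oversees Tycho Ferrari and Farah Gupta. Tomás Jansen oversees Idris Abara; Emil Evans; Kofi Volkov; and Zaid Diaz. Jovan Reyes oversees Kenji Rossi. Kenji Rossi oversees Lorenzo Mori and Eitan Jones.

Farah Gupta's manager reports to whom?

Farah Gupta reports to Bea Ahmed, and Bea Ahmed reports to Benno Kimura. So Farah Gupta's skip-level manager is Benno Kimura.

Benno Kimura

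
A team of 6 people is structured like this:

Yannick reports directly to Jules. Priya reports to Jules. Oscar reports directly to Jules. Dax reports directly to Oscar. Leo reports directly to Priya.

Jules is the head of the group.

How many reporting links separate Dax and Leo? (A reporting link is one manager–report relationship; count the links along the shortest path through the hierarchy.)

4

Dax is 2 levels below Jules, and Leo is 2 levels below Jules (their lowest common manager). The shortest path runs up from Dax to Jules and back down to Leo: 2 + 2 = 4 links.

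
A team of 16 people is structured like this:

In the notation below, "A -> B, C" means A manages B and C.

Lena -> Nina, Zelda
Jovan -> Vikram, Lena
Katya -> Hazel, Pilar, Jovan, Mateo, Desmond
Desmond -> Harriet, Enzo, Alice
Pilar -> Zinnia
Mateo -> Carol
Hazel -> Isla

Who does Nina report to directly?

Lena

Nina reports directly to Lena.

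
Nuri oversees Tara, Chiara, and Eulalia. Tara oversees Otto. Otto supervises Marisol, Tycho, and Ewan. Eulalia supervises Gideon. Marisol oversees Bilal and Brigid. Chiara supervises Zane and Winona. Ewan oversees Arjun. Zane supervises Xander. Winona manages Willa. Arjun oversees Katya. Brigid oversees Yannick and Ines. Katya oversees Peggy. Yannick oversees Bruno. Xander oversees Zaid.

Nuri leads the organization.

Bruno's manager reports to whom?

Brigid

Bruno reports to Yannick, and Yannick reports to Brigid. So Bruno's skip-level manager is Brigid.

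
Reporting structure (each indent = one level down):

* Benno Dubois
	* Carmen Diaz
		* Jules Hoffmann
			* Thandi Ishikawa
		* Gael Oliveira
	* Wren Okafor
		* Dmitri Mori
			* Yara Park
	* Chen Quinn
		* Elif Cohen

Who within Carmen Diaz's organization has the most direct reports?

Direct-report counts within Carmen Diaz's organization: Carmen Diaz has 2; Jules Hoffmann has 1. The largest is 2, held by Carmen Diaz.

Carmen Diaz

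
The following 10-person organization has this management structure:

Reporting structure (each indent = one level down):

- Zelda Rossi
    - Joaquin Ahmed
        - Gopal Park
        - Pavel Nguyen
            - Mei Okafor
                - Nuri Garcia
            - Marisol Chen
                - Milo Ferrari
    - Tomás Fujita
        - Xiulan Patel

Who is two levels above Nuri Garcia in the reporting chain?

Nuri Garcia reports to Mei Okafor, and Mei Okafor reports to Pavel Nguyen. So Nuri Garcia's skip-level manager is Pavel Nguyen.

Pavel Nguyen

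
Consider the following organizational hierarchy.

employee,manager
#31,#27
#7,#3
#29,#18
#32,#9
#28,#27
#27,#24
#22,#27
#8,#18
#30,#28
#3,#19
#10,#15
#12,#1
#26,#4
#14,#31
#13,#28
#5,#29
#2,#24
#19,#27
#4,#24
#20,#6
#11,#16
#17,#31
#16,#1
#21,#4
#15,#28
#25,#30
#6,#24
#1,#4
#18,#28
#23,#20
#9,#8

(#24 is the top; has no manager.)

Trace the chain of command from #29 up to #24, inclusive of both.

#29 reports to #18. #18 reports to #28. #28 reports to #27. #27 reports to #24. #24 is at the top.

#29 -> #18 -> #28 -> #27 -> #24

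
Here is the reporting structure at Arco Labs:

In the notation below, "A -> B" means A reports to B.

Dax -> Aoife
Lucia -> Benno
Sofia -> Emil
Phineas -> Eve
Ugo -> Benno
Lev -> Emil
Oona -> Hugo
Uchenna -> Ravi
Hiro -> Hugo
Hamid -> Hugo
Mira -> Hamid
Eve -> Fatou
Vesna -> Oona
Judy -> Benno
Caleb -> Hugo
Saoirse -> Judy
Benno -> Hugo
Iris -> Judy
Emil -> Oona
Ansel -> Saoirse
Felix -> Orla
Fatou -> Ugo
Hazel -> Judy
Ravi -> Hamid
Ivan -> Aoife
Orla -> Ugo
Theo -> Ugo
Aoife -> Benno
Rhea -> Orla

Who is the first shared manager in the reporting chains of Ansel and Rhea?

Benno

Ansel's chain of managers is Saoirse, Judy, Benno, Hugo. Rhea's chain of managers is Orla, Ugo, Benno, Hugo. The first manager that appears in both chains is Benno.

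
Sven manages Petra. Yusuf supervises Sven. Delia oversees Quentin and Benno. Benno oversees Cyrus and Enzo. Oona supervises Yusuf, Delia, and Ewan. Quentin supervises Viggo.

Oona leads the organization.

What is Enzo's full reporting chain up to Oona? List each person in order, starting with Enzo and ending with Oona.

Enzo -> Benno -> Delia -> Oona

Enzo reports to Benno. Benno reports to Delia. Delia reports to Oona. Oona is at the top.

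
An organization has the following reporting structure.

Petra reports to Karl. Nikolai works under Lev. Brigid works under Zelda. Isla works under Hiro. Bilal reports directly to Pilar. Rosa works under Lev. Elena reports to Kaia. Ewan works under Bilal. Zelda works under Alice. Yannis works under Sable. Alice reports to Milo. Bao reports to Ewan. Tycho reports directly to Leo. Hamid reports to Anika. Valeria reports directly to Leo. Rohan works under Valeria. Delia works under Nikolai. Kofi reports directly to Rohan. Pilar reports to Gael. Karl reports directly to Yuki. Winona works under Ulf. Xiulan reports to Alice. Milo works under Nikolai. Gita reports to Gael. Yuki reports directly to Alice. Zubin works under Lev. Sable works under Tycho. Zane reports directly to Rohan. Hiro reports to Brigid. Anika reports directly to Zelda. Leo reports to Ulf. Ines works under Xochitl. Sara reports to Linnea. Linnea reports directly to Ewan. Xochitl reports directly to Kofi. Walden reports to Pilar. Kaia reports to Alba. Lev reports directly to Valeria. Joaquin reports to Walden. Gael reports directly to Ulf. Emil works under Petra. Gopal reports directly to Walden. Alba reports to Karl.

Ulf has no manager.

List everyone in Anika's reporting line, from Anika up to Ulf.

Anika reports to Zelda. Zelda reports to Alice. Alice reports to Milo. Milo reports to Nikolai. Nikolai reports to Lev. Lev reports to Valeria. Valeria reports to Leo. Leo reports to Ulf. Ulf is at the top.

Anika -> Zelda -> Alice -> Milo -> Nikolai -> Lev -> Valeria -> Leo -> Ulf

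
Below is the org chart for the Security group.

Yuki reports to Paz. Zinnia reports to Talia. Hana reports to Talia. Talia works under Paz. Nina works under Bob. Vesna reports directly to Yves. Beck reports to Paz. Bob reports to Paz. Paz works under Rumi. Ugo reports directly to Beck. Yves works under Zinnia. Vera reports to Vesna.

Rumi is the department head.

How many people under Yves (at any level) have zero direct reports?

1

The only person in Yves's organization with no one reporting to them is Vera. That is 1.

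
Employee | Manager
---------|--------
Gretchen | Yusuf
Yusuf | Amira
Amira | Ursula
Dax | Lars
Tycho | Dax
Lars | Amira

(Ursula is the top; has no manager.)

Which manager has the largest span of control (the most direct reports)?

Amira

Direct-report counts: Ursula has 1; Amira has 2; Lars has 1; Dax has 1; Yusuf has 1. The largest is 2, held by Amira.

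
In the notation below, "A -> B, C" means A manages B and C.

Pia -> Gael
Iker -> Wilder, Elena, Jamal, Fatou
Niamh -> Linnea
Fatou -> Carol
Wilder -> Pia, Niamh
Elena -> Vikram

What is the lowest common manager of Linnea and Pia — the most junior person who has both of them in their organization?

Wilder

Linnea's chain of managers is Niamh, Wilder, Iker. Pia's chain of managers is Wilder, Iker. The first manager that appears in both chains is Wilder.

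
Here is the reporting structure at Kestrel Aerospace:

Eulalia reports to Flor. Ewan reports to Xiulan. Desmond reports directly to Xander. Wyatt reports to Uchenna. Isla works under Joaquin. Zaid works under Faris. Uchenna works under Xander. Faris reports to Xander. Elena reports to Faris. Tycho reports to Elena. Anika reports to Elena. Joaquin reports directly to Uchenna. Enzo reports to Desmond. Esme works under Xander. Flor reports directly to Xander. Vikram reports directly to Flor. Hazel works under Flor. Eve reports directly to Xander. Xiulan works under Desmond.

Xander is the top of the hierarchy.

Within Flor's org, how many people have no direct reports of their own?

3

The people in Flor's organization with no one reporting to them are Vikram, Hazel, Eulalia. That is 3.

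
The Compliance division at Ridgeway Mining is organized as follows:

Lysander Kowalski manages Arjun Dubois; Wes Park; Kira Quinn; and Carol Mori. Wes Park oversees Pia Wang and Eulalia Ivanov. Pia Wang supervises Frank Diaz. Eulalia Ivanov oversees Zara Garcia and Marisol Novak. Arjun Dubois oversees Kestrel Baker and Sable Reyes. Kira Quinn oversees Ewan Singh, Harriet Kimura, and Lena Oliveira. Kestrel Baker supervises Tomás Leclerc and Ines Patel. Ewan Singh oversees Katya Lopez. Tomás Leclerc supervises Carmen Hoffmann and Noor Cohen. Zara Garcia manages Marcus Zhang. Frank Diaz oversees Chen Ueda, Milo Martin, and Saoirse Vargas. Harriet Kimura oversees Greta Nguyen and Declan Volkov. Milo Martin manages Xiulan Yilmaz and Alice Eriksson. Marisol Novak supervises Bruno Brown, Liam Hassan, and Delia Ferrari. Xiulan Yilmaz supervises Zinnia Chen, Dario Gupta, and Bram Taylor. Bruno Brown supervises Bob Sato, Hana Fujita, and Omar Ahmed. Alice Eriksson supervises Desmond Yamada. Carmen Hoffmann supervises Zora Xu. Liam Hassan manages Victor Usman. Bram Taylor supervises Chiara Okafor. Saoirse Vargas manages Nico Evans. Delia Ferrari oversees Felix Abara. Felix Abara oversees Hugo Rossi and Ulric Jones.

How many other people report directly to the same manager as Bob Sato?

2

Bob Sato reports to Bruno Brown. Bruno Brown's other direct reports are Hana Fujita, Omar Ahmed — 2 peers.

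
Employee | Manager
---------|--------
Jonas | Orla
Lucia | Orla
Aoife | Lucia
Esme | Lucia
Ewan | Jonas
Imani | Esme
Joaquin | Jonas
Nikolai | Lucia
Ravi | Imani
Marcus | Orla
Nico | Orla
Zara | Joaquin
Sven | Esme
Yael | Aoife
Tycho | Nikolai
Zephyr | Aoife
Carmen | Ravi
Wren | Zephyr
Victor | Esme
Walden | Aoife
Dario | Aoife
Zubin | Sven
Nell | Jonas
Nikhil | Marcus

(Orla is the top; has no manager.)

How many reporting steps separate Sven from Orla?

Chain from Sven up to Orla: Sven → Esme → Lucia → Orla. That is 3 steps up, so Sven is 3 levels below Orla.

3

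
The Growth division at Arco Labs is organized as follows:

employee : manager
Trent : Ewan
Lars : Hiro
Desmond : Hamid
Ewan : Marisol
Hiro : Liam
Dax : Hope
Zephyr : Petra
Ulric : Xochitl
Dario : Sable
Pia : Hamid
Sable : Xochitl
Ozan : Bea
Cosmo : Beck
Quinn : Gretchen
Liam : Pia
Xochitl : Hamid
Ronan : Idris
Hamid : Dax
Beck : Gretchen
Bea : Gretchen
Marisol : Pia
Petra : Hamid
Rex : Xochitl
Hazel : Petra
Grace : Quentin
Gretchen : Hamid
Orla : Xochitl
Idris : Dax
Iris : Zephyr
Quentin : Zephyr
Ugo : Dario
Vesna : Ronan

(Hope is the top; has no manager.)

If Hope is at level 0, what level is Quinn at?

4

Chain from Quinn up to Hope: Quinn → Gretchen → Hamid → Dax → Hope. That is 4 steps up, so Quinn is 4 levels below Hope.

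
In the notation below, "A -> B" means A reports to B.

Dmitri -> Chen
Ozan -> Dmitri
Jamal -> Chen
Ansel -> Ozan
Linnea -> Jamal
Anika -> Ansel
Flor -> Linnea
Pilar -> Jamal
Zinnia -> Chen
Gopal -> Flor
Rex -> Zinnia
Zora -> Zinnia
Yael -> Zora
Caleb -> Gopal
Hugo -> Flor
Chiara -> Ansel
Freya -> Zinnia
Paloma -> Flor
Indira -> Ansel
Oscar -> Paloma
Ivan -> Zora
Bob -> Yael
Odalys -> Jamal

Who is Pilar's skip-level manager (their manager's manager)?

Pilar reports to Jamal, and Jamal reports to Chen. So Pilar's skip-level manager is Chen.

Chen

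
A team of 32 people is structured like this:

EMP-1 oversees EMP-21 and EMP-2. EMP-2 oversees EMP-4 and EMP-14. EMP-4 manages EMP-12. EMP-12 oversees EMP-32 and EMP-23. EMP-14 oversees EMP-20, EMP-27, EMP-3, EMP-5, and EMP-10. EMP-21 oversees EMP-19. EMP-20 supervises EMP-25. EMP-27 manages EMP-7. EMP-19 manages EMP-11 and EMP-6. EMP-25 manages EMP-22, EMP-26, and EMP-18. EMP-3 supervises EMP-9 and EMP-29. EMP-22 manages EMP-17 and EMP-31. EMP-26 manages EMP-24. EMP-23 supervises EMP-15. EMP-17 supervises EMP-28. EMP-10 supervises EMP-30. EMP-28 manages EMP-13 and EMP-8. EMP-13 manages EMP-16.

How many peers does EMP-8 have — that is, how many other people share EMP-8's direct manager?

1

EMP-8 reports to EMP-28. EMP-28's other direct reports are EMP-13 — 1 peer.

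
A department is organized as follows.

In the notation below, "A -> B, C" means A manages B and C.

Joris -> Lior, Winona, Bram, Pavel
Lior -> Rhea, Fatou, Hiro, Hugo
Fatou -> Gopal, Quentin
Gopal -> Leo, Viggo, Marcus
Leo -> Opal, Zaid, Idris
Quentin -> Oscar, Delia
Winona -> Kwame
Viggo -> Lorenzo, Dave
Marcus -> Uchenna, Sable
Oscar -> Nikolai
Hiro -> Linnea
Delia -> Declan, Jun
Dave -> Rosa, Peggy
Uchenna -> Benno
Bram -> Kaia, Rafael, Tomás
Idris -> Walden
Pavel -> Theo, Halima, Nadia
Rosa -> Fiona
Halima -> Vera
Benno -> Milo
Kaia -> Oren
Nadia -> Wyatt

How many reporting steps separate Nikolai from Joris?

Chain from Nikolai up to Joris: Nikolai → Oscar → Quentin → Fatou → Lior → Joris. That is 5 steps up, so Nikolai is 5 levels below Joris.

5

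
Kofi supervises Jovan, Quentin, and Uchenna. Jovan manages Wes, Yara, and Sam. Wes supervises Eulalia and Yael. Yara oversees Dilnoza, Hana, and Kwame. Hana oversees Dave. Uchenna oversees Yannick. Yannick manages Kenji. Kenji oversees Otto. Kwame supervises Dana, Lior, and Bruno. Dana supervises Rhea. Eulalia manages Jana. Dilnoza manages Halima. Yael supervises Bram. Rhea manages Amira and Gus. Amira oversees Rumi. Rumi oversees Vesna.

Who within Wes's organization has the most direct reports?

Direct-report counts within Wes's organization: Wes has 2; Yael has 1; Eulalia has 1. The largest is 2, held by Wes.

Wes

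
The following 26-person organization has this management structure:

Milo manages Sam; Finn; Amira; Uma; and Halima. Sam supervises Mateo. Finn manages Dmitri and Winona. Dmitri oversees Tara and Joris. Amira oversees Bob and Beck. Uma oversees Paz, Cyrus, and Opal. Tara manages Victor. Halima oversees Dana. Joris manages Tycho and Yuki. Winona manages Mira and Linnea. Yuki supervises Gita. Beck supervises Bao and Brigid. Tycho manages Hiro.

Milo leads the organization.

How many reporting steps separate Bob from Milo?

Chain from Bob up to Milo: Bob → Amira → Milo. That is 2 steps up, so Bob is 2 levels below Milo.

2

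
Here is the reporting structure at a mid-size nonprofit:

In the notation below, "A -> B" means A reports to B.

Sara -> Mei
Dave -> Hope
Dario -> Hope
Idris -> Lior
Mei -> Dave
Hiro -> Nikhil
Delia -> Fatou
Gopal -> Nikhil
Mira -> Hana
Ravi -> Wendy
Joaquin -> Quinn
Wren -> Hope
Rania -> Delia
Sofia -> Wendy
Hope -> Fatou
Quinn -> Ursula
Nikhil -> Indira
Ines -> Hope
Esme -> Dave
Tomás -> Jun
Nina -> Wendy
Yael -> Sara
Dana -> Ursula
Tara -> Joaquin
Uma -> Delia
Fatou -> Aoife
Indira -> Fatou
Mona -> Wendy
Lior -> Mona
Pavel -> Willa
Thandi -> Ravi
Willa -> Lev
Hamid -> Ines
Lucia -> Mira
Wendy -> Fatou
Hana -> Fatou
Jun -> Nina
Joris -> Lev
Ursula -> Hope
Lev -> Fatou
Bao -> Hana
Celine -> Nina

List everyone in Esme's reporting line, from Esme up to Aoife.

Esme reports to Dave. Dave reports to Hope. Hope reports to Fatou. Fatou reports to Aoife. Aoife is at the top.

Esme -> Dave -> Hope -> Fatou -> Aoife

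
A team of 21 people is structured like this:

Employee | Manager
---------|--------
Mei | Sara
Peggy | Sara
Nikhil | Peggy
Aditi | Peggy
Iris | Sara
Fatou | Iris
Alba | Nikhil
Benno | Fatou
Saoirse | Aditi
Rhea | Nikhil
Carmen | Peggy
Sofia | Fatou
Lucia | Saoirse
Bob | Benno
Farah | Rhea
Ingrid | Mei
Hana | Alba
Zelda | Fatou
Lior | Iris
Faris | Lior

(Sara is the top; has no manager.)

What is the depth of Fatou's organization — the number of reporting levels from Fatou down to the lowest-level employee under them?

2

The longest chain under Fatou runs Fatou → Benno → Bob, which is 2 levels below Fatou.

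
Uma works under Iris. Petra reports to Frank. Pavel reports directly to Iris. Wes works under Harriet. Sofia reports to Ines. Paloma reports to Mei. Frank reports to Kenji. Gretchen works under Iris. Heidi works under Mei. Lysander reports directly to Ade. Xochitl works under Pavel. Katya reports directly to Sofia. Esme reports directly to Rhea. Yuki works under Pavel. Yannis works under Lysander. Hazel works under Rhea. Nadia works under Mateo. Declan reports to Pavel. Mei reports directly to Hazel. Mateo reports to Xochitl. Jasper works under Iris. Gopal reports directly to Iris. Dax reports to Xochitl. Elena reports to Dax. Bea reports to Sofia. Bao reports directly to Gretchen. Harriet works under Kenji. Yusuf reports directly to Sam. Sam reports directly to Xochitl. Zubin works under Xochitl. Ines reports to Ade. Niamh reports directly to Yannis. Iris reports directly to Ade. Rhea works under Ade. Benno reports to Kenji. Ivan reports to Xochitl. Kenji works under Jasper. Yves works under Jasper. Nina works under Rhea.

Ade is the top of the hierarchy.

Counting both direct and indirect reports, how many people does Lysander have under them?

2

Lysander directly manages Yannis. Under Yannis: Niamh (1). That's 2 in total.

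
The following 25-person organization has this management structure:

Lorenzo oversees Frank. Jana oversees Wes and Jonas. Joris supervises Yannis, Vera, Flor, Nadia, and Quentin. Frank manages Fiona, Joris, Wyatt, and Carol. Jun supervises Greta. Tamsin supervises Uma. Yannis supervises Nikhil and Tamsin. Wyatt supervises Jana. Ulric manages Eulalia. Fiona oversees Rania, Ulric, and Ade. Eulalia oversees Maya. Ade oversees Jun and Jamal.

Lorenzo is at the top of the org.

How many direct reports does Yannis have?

Yannis directly manages Nikhil, Tamsin. That is 2 direct reports.

2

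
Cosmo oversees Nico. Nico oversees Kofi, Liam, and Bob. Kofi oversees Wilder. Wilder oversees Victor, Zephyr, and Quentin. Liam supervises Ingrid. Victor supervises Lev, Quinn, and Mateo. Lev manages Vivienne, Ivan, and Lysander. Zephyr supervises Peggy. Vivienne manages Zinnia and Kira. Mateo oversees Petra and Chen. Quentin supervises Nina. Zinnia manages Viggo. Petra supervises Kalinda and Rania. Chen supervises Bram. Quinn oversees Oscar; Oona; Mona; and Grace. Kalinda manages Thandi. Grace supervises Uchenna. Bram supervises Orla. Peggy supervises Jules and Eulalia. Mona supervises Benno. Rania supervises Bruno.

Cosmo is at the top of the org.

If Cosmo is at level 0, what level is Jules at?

6

Chain from Jules up to Cosmo: Jules → Peggy → Zephyr → Wilder → Kofi → Nico → Cosmo. That is 6 steps up, so Jules is 6 levels below Cosmo.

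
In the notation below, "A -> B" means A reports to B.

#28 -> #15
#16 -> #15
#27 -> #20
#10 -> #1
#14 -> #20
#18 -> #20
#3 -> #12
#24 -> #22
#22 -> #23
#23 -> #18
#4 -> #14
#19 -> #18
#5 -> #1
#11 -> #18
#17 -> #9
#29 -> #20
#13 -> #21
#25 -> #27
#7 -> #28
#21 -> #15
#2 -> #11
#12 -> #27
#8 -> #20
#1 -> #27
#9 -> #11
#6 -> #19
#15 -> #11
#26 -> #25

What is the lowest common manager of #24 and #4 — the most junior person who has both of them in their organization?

#24's chain of managers is #22, #23, #18, #20. #4's chain of managers is #14, #20. The first manager that appears in both chains is #20.

#20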